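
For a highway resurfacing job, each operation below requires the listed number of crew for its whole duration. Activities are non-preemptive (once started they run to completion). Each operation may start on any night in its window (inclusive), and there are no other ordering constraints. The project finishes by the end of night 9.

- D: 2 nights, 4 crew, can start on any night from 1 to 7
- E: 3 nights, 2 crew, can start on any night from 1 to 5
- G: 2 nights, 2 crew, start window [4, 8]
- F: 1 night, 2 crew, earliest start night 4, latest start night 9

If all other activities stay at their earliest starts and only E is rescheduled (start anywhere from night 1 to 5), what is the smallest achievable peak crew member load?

E@1: n1:6  n2:6  n3:2  n4:4  n5:2  n6:0  n7:0  n8:0  n9:0 → peak 6
E@2: n1:4  n2:6  n3:2  n4:6  n5:2  n6:0  n7:0  n8:0  n9:0 → peak 6
E@3: n1:4  n2:4  n3:2  n4:6  n5:4  n6:0  n7:0  n8:0  n9:0 → peak 6
E@4: n1:4  n2:4  n3:0  n4:6  n5:4  n6:2  n7:0  n8:0  n9:0 → peak 6
E@5: n1:4  n2:4  n3:0  n4:4  n5:4  n6:2  n7:2  n8:0  n9:0 → peak 4
Best is E@5, peak 4.

4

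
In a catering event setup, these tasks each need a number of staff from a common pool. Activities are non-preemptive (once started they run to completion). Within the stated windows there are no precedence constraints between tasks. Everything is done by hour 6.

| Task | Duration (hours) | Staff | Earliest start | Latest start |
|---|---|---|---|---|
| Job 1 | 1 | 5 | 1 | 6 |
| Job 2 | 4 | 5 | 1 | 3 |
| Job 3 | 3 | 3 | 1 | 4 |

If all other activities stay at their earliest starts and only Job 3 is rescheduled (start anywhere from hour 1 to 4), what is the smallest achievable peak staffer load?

10

Job 3@1: h1:13  h2:8  h3:8  h4:5  h5:0  h6:0 → peak 13
Job 3@2: h1:10  h2:8  h3:8  h4:8  h5:0  h6:0 → peak 10
Job 3@3: h1:10  h2:5  h3:8  h4:8  h5:3  h6:0 → peak 10
Job 3@4: h1:10  h2:5  h3:5  h4:8  h5:3  h6:3 → peak 10
Best is Job 3@2, peak 10.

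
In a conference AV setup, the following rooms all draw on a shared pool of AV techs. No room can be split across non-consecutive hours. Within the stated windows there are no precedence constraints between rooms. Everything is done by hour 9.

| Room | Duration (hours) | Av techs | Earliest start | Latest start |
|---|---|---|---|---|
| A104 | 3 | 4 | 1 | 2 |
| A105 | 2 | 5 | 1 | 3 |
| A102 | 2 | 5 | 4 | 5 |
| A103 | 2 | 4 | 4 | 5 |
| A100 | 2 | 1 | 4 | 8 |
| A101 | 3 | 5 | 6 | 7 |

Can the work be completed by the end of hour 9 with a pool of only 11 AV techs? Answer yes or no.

Schedule A104@1, A105@1, A102@4, A103@4, A100@6, A101@6: h1:9  h2:9  h3:4  h4:9  h5:9  h6:6  h7:6  h8:5  h9:0 — peak 9 ≤ 11.

yes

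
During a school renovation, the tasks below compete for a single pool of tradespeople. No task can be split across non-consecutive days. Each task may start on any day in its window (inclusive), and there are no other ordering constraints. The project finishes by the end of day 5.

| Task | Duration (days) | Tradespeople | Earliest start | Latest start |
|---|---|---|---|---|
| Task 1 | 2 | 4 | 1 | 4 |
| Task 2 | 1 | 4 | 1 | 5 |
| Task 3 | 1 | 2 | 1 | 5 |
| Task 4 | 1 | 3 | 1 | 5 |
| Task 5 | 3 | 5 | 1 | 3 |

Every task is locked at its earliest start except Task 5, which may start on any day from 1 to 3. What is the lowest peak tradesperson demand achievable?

13

Task 5@1: d1:18  d2:9  d3:5  d4:0  d5:0 → peak 18
Task 5@2: d1:13  d2:9  d3:5  d4:5  d5:0 → peak 13
Task 5@3: d1:13  d2:4  d3:5  d4:5  d5:5 → peak 13
Best is Task 5@2, peak 13.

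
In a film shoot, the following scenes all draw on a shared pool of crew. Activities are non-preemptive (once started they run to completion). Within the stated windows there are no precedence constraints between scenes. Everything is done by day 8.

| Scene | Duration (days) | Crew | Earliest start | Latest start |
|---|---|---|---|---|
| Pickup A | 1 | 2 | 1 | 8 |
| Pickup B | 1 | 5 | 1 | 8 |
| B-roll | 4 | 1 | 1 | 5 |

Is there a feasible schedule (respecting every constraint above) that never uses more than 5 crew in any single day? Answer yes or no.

yes

Schedule Pickup A@1, Pickup B@2, B-roll@3: d1:2  d2:5  d3:1  d4:1  d5:1  d6:1  d7:0  d8:0 — peak 5 ≤ 5.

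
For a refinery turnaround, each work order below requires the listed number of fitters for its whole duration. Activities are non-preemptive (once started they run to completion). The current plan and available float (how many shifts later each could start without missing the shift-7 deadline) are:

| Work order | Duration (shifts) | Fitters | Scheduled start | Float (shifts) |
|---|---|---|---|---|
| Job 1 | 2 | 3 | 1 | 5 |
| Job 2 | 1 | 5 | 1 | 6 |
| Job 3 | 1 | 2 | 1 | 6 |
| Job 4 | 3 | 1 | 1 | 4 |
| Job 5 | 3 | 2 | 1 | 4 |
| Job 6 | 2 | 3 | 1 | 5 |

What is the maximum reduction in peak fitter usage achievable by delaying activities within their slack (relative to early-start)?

11

Early-start peak: s1:16  s2:9  s3:3  s4:0  s5:0  s6:0  s7:0 ⇒ 16.
Leveled (Job 1@1, Job 2@4, Job 3@3, Job 4@1, Job 5@5, Job 6@5): s1:4  s2:4  s3:3  s4:5  s5:5  s6:5  s7:2 ⇒ 5.
Reduction 16 − 5 = 11.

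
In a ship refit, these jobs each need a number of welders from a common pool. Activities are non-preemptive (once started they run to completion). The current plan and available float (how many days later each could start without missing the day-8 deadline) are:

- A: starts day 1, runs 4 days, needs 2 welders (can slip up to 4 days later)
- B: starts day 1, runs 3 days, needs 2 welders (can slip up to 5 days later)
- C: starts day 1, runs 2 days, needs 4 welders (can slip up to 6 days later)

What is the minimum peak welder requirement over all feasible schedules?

4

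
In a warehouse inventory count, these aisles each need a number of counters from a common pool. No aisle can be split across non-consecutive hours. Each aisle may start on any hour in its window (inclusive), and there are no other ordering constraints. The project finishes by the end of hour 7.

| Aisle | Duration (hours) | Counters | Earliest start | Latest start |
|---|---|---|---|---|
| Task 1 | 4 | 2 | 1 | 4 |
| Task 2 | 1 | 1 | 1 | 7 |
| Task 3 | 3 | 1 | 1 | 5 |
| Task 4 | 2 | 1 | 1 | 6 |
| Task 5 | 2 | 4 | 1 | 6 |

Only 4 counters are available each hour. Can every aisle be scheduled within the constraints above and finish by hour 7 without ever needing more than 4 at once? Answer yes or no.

Schedule Task 1@1, Task 2@1, Task 3@1, Task 4@2, Task 5@5: h1:4  h2:4  h3:4  h4:2  h5:4  h6:4  h7:0 — peak 4 ≤ 4.

yes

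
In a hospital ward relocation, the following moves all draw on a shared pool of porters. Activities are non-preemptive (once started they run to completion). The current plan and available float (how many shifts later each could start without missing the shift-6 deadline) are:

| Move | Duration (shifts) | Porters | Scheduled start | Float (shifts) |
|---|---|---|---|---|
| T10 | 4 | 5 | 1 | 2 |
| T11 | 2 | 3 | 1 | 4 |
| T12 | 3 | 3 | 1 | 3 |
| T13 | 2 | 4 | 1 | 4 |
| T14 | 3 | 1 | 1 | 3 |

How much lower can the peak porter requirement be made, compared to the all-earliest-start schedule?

Early-start peak: s1:16  s2:16  s3:9  s4:5  s5:0  s6:0 ⇒ 16.
Leveled (T10@1, T11@5, T12@1, T13@5, T14@4): s1:8  s2:8  s3:8  s4:6  s5:8  s6:8 ⇒ 8.
Reduction 16 − 8 = 8.

8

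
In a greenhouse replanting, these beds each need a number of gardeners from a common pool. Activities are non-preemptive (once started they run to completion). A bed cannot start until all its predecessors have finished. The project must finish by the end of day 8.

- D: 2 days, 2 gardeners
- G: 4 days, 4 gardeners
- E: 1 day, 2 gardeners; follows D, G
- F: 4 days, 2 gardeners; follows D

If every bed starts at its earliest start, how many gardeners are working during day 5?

At early start, day 5 has: E, F.
Demand: 2 + 2 = 4.

4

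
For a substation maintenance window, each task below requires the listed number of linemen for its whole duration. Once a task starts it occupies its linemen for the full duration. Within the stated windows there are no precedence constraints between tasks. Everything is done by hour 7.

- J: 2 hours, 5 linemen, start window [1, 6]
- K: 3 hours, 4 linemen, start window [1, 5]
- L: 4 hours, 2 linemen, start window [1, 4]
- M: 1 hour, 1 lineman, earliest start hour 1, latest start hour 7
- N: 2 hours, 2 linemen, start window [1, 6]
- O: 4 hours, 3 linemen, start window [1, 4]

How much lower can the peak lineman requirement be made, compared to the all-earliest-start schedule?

Early-start peak: h1:17  h2:16  h3:9  h4:5  h5:0  h6:0  h7:0 ⇒ 17.
Leveled (J@1, K@5, L@1, M@3, N@3, O@4): h1:7  h2:7  h3:5  h4:7  h5:7  h6:7  h7:7 ⇒ 7.
Reduction 17 − 7 = 10.

10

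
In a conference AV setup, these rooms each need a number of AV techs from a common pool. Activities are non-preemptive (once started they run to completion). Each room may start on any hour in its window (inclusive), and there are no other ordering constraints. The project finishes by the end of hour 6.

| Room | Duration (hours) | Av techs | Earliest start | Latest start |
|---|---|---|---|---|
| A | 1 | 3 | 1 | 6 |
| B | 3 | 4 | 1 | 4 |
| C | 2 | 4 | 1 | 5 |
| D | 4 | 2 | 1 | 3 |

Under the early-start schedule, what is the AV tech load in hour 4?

2

At early start, hour 4 has: D.
Demand: 2 = 2.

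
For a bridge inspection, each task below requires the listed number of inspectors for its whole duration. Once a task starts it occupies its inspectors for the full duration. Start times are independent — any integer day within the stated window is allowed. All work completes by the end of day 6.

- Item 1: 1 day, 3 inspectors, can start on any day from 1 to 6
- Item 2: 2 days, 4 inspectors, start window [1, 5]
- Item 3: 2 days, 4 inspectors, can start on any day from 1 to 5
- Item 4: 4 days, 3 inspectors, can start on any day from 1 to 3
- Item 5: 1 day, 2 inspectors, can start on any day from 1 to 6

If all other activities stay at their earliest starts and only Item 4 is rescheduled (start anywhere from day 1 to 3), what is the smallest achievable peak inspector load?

Item 4@1: d1:16  d2:11  d3:3  d4:3  d5:0  d6:0 → peak 16
Item 4@2: d1:13  d2:11  d3:3  d4:3  d5:3  d6:0 → peak 13
Item 4@3: d1:13  d2:8  d3:3  d4:3  d5:3  d6:3 → peak 13
Best is Item 4@2, peak 13.

13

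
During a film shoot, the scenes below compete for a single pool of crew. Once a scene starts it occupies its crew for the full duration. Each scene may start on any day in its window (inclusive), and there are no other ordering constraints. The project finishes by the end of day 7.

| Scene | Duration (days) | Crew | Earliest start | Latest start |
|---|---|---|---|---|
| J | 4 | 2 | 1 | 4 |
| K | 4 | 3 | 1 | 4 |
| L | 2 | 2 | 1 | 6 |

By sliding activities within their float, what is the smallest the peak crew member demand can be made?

5

Early-start (J@1, K@1, L@1) gives peak 7: d1:7  d2:7  d3:5  d4:5  d5:0  d6:0  d7:0.
Shift L→5.
Schedule J@1, K@1, L@5: d1:5  d2:5  d3:5  d4:5  d5:2  d6:2  d7:0 — peak 5.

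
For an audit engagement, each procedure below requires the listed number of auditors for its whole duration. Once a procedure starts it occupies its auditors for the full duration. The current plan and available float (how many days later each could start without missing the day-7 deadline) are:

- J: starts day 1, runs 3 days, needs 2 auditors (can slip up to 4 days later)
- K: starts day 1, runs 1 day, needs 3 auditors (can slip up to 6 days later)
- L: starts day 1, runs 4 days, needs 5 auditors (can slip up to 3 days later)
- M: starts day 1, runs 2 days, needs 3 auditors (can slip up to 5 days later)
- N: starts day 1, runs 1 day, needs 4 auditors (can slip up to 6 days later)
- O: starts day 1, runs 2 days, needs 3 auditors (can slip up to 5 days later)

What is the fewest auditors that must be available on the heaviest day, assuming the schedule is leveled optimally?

7

Early-start (J@1, K@1, L@1, M@1, N@1, O@1) gives peak 20: d1:20  d2:13  d3:7  d4:5  d5:0  d6:0  d7:0.
Shift K→5, M→5, N→7, O→6.
Schedule J@1, K@5, L@1, M@5, N@7, O@6: d1:7  d2:7  d3:7  d4:5  d5:6  d6:6  d7:7 — peak 7.
Total auditor-days = 45 over 7 days ⇒ peak ≥ ⌈45/7⌉ = 7, so 7 is optimal.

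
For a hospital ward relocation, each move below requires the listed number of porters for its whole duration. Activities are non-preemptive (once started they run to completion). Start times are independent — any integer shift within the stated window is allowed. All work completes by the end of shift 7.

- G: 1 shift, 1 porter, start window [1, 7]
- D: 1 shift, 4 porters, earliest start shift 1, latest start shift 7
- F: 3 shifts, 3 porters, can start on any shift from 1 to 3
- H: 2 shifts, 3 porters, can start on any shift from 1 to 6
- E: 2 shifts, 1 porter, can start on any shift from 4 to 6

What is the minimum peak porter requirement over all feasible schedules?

4

Early-start (G@1, D@1, F@1, H@1, E@4) gives peak 11: s1:11  s2:6  s3:3  s4:1  s5:1  s6:0  s7:0.
Shift D→2, F→3, H→6.
Schedule G@1, D@2, F@3, H@6, E@4: s1:1  s2:4  s3:3  s4:4  s5:4  s6:3  s7:3 — peak 4.
Total porter-shifts = 22 over 7 shifts ⇒ peak ≥ ⌈22/7⌉ = 4, so 4 is optimal.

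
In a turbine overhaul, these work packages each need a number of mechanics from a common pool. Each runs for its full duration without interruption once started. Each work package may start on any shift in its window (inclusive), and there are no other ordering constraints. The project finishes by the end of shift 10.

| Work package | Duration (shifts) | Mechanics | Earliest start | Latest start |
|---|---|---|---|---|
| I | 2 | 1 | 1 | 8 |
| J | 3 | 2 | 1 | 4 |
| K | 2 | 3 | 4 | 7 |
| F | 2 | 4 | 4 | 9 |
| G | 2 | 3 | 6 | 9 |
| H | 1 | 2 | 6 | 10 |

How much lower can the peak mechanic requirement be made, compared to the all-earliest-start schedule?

3

Early-start peak: s1:3  s2:3  s3:2  s4:7  s5:7  s6:5  s7:3  s8:0  s9:0  s10:0 ⇒ 7.
Leveled (I@1, J@1, K@4, F@6, G@8, H@10): s1:3  s2:3  s3:2  s4:3  s5:3  s6:4  s7:4  s8:3  s9:3  s10:2 ⇒ 4.
Reduction 7 − 4 = 3.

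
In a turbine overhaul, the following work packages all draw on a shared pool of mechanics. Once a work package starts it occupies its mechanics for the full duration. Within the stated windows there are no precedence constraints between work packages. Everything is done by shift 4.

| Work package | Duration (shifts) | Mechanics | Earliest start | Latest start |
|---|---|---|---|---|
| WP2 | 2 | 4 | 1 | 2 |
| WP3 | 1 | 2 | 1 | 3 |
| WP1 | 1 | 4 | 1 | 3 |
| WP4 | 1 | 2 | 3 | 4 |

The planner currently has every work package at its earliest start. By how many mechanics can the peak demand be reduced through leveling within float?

Early-start peak: s1:10  s2:4  s3:2  s4:0 ⇒ 10.
Leveled (WP2@1, WP3@1, WP1@3, WP4@3): s1:6  s2:4  s3:6  s4:0 ⇒ 6.
Reduction 10 − 6 = 4.

4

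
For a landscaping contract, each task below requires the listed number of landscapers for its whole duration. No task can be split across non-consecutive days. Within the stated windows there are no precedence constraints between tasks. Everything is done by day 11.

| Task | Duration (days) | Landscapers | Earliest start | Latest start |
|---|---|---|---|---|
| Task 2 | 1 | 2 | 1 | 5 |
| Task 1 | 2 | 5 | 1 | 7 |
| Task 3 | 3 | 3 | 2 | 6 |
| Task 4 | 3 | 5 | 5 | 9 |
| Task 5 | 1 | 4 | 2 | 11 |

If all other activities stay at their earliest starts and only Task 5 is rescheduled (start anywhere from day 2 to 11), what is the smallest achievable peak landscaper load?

Task 5@2: d1:7  d2:12  d3:3  d4:3  d5:5  d6:5  d7:5  d8:0  d9:0  d10:0  d11:0 → peak 12
Task 5@3: d1:7  d2:8  d3:7  d4:3  d5:5  d6:5  d7:5  d8:0  d9:0  d10:0  d11:0 → peak 8
Task 5@4: d1:7  d2:8  d3:3  d4:7  d5:5  d6:5  d7:5  d8:0  d9:0  d10:0  d11:0 → peak 8
Task 5@5: d1:7  d2:8  d3:3  d4:3  d5:9  d6:5  d7:5  d8:0  d9:0  d10:0  d11:0 → peak 9
Task 5@6: d1:7  d2:8  d3:3  d4:3  d5:5  d6:9  d7:5  d8:0  d9:0  d10:0  d11:0 → peak 9
Task 5@7: d1:7  d2:8  d3:3  d4:3  d5:5  d6:5  d7:9  d8:0  d9:0  d10:0  d11:0 → peak 9
Task 5@8: d1:7  d2:8  d3:3  d4:3  d5:5  d6:5  d7:5  d8:4  d9:0  d10:0  d11:0 → peak 8
Task 5@9: d1:7  d2:8  d3:3  d4:3  d5:5  d6:5  d7:5  d8:0  d9:4  d10:0  d11:0 → peak 8
Task 5@10: d1:7  d2:8  d3:3  d4:3  d5:5  d6:5  d7:5  d8:0  d9:0  d10:4  d11:0 → peak 8
Task 5@11: d1:7  d2:8  d3:3  d4:3  d5:5  d6:5  d7:5  d8:0  d9:0  d10:0  d11:4 → peak 8
Best is Task 5@3, peak 8.

8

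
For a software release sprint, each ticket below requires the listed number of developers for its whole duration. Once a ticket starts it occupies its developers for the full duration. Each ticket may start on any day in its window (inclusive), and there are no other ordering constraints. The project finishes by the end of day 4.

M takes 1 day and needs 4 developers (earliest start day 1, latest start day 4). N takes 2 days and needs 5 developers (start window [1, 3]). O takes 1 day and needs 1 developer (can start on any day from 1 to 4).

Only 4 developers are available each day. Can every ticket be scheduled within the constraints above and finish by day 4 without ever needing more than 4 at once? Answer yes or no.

no

The minimum achievable peak is 5; 4 < 5, so no feasible schedule stays within the cap.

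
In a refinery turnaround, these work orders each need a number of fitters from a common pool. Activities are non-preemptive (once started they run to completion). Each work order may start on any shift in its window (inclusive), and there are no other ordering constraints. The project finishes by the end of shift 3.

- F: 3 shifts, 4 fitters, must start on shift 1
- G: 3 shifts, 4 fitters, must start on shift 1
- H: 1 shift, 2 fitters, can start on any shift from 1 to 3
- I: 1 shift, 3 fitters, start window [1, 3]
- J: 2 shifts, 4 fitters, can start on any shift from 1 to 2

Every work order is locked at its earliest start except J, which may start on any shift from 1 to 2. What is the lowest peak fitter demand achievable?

13

J@1: s1:17  s2:12  s3:8 → peak 17
J@2: s1:13  s2:12  s3:12 → peak 13
Best is J@2, peak 13.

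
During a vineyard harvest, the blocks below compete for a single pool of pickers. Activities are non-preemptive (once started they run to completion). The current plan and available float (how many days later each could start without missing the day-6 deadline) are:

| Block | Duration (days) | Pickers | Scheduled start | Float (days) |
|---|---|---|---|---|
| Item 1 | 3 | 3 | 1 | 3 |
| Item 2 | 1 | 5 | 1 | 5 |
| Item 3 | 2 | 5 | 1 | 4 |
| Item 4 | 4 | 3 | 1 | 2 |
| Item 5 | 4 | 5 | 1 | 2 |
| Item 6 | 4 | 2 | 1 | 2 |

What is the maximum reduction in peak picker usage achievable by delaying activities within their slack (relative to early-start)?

Early-start peak: d1:23  d2:18  d3:13  d4:10  d5:0  d6:0 ⇒ 23.
Leveled (Item 1@1, Item 2@1, Item 3@1, Item 4@2, Item 5@3, Item 6@2): d1:13  d2:13  d3:13  d4:10  d5:10  d6:5 ⇒ 13.
Reduction 23 − 13 = 10.

10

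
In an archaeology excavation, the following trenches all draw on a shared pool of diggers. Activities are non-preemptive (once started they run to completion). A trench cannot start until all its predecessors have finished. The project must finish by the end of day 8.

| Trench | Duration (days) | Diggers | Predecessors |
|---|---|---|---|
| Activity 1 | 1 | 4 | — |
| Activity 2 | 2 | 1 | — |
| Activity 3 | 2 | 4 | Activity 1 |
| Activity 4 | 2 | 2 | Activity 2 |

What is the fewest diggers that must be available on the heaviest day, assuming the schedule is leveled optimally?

4

Early-start (Activity 1@1, Activity 2@1, Activity 3@2, Activity 4@3) gives peak 6: d1:5  d2:5  d3:6  d4:2  d5:0  d6:0  d7:0  d8:0.
Shift Activity 2→2, Activity 3→4, Activity 4→6.
Schedule Activity 1@1, Activity 2@2, Activity 3@4, Activity 4@6: d1:4  d2:1  d3:1  d4:4  d5:4  d6:2  d7:2  d8:0 — peak 4.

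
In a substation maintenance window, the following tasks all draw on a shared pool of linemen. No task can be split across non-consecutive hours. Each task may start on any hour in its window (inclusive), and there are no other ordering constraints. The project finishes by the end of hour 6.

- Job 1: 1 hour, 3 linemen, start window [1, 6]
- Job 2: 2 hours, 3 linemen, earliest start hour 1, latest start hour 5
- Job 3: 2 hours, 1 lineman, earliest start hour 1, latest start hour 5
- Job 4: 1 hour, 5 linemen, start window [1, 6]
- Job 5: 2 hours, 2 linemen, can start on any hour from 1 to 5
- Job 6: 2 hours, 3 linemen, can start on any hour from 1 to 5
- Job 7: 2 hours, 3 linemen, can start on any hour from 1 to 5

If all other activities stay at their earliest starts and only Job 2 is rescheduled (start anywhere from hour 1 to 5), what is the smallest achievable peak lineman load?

17

Job 2@1: h1:20  h2:12  h3:0  h4:0  h5:0  h6:0 → peak 20
Job 2@2: h1:17  h2:12  h3:3  h4:0  h5:0  h6:0 → peak 17
Job 2@3: h1:17  h2:9  h3:3  h4:3  h5:0  h6:0 → peak 17
Job 2@4: h1:17  h2:9  h3:0  h4:3  h5:3  h6:0 → peak 17
Job 2@5: h1:17  h2:9  h3:0  h4:0  h5:3  h6:3 → peak 17
Best is Job 2@2, peak 17.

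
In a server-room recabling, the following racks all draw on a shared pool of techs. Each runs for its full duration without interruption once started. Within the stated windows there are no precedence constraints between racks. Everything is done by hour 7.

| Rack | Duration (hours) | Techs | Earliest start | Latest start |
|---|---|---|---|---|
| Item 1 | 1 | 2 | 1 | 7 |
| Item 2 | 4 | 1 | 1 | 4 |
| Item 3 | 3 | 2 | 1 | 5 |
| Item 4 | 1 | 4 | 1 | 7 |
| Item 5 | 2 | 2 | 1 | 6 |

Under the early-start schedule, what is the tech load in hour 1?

At early start, hour 1 has: Item 1, Item 2, Item 3, Item 4, Item 5.
Demand: 2 + 1 + 2 + 4 + 2 = 11.

11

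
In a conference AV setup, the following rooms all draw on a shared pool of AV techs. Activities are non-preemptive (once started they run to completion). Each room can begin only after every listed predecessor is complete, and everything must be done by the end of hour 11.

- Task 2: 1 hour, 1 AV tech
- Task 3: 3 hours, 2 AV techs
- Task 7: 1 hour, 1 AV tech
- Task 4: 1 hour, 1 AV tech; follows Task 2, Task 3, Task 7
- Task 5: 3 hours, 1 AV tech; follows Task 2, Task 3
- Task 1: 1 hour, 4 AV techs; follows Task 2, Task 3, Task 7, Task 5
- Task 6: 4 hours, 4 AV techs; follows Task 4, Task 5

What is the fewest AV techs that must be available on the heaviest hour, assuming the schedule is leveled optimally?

Early-start (Task 2@1, Task 3@1, Task 7@1, Task 4@4, Task 5@4, Task 1@7, Task 6@7) gives peak 8: h1:4  h2:2  h3:2  h4:2  h5:1  h6:1  h7:8  h8:4  h9:4  h10:4  h11:0.
Shift Task 6→8.
Schedule Task 2@1, Task 3@1, Task 7@1, Task 4@4, Task 5@4, Task 1@7, Task 6@8: h1:4  h2:2  h3:2  h4:2  h5:1  h6:1  h7:4  h8:4  h9:4  h10:4  h11:4 — peak 4.

4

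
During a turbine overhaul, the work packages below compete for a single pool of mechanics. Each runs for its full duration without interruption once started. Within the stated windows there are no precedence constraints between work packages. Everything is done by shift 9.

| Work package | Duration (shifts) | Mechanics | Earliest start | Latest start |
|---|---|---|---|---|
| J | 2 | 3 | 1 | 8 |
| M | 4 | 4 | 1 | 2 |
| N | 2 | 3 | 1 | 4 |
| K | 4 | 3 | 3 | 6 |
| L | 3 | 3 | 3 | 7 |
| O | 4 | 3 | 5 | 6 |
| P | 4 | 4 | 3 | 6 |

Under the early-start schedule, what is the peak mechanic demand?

14

Early-start schedule: J@1, M@1, N@1, K@3, L@3, O@5, P@3.
Load per shift: shift 1: 10, shift 2: 10, shift 3: 14, shift 4: 14, shift 5: 13, shift 6: 10, shift 7: 3, shift 8: 3, shift 9: 0.
Peak is 14.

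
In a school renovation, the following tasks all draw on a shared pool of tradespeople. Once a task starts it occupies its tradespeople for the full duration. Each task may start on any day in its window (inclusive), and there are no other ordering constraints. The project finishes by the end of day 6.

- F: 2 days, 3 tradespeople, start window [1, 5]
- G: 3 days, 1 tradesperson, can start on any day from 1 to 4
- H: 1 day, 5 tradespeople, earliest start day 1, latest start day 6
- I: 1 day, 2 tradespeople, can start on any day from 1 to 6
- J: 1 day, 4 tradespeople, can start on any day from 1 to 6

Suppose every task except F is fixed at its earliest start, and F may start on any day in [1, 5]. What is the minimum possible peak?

F@1: d1:15  d2:4  d3:1  d4:0  d5:0  d6:0 → peak 15
F@2: d1:12  d2:4  d3:4  d4:0  d5:0  d6:0 → peak 12
F@3: d1:12  d2:1  d3:4  d4:3  d5:0  d6:0 → peak 12
F@4: d1:12  d2:1  d3:1  d4:3  d5:3  d6:0 → peak 12
F@5: d1:12  d2:1  d3:1  d4:0  d5:3  d6:3 → peak 12
Best is F@2, peak 12.

12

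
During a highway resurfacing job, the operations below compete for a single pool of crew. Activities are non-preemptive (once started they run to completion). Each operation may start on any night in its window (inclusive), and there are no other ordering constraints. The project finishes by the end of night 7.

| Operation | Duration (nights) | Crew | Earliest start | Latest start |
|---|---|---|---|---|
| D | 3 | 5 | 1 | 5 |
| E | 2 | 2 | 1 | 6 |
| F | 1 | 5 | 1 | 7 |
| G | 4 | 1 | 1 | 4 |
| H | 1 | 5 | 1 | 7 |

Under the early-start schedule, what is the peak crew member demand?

Early-start schedule: D@1, E@1, F@1, G@1, H@1.
Load per night: night 1: 18, night 2: 8, night 3: 6, night 4: 1, night 5: 0, night 6: 0, night 7: 0.
Peak is 18.

18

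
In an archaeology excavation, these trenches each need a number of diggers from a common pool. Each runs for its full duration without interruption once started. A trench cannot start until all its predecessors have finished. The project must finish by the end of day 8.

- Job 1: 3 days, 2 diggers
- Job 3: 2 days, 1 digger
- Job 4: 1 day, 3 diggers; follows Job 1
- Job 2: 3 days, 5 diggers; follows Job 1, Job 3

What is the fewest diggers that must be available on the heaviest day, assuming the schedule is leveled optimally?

Early-start (Job 1@1, Job 3@1, Job 4@4, Job 2@4) gives peak 8: d1:3  d2:3  d3:2  d4:8  d5:5  d6:5  d7:0  d8:0.
Shift Job 2→5.
Schedule Job 1@1, Job 3@1, Job 4@4, Job 2@5: d1:3  d2:3  d3:2  d4:3  d5:5  d6:5  d7:5  d8:0 — peak 5.

5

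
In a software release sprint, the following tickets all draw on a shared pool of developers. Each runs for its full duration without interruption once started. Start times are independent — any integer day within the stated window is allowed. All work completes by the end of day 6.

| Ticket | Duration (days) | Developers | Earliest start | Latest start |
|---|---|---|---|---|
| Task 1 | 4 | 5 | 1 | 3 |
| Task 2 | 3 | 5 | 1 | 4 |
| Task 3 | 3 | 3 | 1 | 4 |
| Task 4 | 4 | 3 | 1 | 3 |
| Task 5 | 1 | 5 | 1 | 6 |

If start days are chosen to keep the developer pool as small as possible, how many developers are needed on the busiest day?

13

Early-start (Task 1@1, Task 2@1, Task 3@1, Task 4@1, Task 5@1) gives peak 21: d1:21  d2:16  d3:16  d4:8  d5:0  d6:0.
Shift Task 3→4, Task 5→5.
Schedule Task 1@1, Task 2@1, Task 3@4, Task 4@1, Task 5@5: d1:13  d2:13  d3:13  d4:11  d5:8  d6:3 — peak 13.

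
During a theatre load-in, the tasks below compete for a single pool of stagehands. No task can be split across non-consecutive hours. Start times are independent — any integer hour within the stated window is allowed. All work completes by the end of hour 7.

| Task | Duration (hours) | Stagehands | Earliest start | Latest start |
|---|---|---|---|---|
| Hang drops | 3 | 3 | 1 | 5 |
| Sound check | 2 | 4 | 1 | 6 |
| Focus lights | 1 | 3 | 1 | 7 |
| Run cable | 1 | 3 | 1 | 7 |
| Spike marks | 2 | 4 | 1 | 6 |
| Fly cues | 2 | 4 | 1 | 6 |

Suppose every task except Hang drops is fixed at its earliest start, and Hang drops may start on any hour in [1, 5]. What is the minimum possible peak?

Hang drops@1: h1:21  h2:15  h3:3  h4:0  h5:0  h6:0  h7:0 → peak 21
Hang drops@2: h1:18  h2:15  h3:3  h4:3  h5:0  h6:0  h7:0 → peak 18
Hang drops@3: h1:18  h2:12  h3:3  h4:3  h5:3  h6:0  h7:0 → peak 18
Hang drops@4: h1:18  h2:12  h3:0  h4:3  h5:3  h6:3  h7:0 → peak 18
Hang drops@5: h1:18  h2:12  h3:0  h4:0  h5:3  h6:3  h7:3 → peak 18
Best is Hang drops@2, peak 18.

18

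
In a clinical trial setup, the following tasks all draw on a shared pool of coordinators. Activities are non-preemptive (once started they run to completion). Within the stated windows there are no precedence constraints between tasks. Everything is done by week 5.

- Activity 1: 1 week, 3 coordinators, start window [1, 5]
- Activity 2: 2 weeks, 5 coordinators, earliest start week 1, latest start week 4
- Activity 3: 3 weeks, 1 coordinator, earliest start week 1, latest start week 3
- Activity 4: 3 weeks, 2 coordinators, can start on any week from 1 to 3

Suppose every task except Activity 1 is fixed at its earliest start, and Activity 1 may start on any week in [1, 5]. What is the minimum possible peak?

Activity 1@1: w1:11  w2:8  w3:3  w4:0  w5:0 → peak 11
Activity 1@2: w1:8  w2:11  w3:3  w4:0  w5:0 → peak 11
Activity 1@3: w1:8  w2:8  w3:6  w4:0  w5:0 → peak 8
Activity 1@4: w1:8  w2:8  w3:3  w4:3  w5:0 → peak 8
Activity 1@5: w1:8  w2:8  w3:3  w4:0  w5:3 → peak 8
Best is Activity 1@3, peak 8.

8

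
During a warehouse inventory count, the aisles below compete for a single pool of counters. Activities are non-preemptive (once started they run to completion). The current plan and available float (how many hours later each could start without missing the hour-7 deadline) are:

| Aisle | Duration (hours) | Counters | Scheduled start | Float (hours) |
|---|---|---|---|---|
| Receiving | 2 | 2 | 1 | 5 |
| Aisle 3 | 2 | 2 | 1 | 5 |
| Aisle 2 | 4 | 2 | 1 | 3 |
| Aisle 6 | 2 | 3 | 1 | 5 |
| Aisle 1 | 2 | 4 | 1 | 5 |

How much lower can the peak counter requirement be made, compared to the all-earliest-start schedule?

7

Early-start peak: h1:13  h2:13  h3:2  h4:2  h5:0  h6:0  h7:0 ⇒ 13.
Leveled (Receiving@1, Aisle 3@1, Aisle 2@1, Aisle 6@3, Aisle 1@5): h1:6  h2:6  h3:5  h4:5  h5:4  h6:4  h7:0 ⇒ 6.
Reduction 13 − 6 = 7.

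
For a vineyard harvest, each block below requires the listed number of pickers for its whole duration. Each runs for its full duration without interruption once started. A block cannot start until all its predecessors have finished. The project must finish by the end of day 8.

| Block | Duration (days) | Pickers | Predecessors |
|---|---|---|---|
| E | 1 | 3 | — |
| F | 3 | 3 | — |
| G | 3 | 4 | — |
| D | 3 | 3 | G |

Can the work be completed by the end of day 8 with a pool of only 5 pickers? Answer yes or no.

The minimum achievable peak is 6; 5 < 6, so no feasible schedule stays within the cap.

no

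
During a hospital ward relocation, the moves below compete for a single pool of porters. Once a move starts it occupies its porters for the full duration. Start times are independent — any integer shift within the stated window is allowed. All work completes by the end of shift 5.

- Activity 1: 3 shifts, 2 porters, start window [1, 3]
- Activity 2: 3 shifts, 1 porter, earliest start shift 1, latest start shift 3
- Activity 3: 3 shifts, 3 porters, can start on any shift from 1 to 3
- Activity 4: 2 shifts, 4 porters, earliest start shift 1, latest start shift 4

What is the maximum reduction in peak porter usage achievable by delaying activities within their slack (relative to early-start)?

4

Early-start peak: s1:10  s2:10  s3:6  s4:0  s5:0 ⇒ 10.
Leveled (Activity 1@1, Activity 2@1, Activity 3@1, Activity 4@4): s1:6  s2:6  s3:6  s4:4  s5:4 ⇒ 6.
Reduction 10 − 6 = 4.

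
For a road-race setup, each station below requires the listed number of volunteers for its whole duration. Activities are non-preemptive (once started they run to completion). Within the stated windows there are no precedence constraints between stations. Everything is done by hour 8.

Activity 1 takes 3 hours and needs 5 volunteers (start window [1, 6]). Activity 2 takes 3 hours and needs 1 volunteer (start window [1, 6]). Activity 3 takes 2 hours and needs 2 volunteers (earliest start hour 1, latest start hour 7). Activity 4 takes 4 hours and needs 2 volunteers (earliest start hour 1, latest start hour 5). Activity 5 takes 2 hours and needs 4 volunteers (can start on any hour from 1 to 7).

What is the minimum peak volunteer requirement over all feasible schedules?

6

Early-start (Activity 1@1, Activity 2@1, Activity 3@1, Activity 4@1, Activity 5@1) gives peak 14: h1:14  h2:14  h3:8  h4:2  h5:0  h6:0  h7:0  h8:0.
Shift Activity 3→4, Activity 4→4, Activity 5→6.
Schedule Activity 1@1, Activity 2@1, Activity 3@4, Activity 4@4, Activity 5@6: h1:6  h2:6  h3:6  h4:4  h5:4  h6:6  h7:6  h8:0 — peak 6.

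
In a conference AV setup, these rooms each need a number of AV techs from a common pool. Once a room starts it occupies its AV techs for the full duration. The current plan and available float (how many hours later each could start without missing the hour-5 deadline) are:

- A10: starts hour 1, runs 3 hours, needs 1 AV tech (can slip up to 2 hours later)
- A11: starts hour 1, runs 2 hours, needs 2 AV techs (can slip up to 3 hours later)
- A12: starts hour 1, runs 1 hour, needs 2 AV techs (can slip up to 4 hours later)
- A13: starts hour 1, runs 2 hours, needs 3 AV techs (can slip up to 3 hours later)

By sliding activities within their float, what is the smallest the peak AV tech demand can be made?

Early-start (A10@1, A11@1, A12@1, A13@1) gives peak 8: h1:8  h2:6  h3:1  h4:0  h5:0.
Shift A12→3, A13→4.
Schedule A10@1, A11@1, A12@3, A13@4: h1:3  h2:3  h3:3  h4:3  h5:3 — peak 3.
Total AV tech-hours = 15 over 5 hours ⇒ peak ≥ ⌈15/5⌉ = 3, so 3 is optimal.

3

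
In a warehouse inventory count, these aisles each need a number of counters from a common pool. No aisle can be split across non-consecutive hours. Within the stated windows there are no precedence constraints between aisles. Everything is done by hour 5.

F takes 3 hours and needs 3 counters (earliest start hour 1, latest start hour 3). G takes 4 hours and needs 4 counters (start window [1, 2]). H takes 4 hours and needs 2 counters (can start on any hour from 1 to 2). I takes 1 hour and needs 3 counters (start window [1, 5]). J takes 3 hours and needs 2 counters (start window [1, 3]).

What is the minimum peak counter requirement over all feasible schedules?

Early-start (F@1, G@1, H@1, I@1, J@1) gives peak 14: h1:14  h2:11  h3:11  h4:6  h5:0.
Shift I→4.
Schedule F@1, G@1, H@1, I@4, J@1: h1:11  h2:11  h3:11  h4:9  h5:0 — peak 11.

11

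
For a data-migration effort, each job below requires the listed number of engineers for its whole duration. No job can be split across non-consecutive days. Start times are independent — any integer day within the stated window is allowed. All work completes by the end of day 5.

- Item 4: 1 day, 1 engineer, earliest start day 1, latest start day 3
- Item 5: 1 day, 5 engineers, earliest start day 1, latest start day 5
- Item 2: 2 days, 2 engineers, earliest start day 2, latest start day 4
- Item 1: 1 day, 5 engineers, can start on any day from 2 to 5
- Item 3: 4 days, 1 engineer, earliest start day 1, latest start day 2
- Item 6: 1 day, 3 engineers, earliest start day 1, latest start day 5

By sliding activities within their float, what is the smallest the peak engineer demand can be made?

6

Early-start (Item 4@1, Item 5@1, Item 2@2, Item 1@2, Item 3@1, Item 6@1) gives peak 10: d1:10  d2:8  d3:3  d4:1  d5:0.
Shift Item 1→4, Item 3→2, Item 6→2.
Schedule Item 4@1, Item 5@1, Item 2@2, Item 1@4, Item 3@2, Item 6@2: d1:6  d2:6  d3:3  d4:6  d5:1 — peak 6.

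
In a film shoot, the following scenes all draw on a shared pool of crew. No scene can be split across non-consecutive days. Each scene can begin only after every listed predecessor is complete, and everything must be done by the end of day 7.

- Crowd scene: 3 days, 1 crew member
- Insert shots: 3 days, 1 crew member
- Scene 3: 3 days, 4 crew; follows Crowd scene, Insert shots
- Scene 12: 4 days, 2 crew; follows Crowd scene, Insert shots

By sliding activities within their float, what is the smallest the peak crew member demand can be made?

Schedule Crowd scene@1, Insert shots@1, Scene 3@4, Scene 12@4: d1:2  d2:2  d3:2  d4:6  d5:6  d6:6  d7:2 — peak 6.
No arrangement of the 2 feasible schedules does better.

6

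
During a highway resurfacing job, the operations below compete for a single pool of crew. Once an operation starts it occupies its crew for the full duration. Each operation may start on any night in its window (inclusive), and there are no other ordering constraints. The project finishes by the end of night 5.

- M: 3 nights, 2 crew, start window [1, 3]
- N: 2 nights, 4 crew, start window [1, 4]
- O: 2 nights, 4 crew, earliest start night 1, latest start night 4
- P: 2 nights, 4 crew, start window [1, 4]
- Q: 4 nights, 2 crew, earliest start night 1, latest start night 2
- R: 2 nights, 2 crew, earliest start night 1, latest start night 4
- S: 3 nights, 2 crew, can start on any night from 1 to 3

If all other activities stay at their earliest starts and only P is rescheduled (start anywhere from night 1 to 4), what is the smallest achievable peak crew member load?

16

P@1: n1:20  n2:20  n3:6  n4:2  n5:0 → peak 20
P@2: n1:16  n2:20  n3:10  n4:2  n5:0 → peak 20
P@3: n1:16  n2:16  n3:10  n4:6  n5:0 → peak 16
P@4: n1:16  n2:16  n3:6  n4:6  n5:4 → peak 16
Best is P@3, peak 16.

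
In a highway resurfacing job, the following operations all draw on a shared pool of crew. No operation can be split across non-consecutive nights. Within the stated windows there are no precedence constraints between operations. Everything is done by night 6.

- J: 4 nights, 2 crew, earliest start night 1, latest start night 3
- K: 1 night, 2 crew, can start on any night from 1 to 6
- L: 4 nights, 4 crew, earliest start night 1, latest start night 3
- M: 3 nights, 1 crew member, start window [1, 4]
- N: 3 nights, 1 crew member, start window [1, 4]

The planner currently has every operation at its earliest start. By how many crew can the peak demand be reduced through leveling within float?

Early-start peak: n1:10  n2:8  n3:8  n4:6  n5:0  n6:0 ⇒ 10.
Leveled (J@1, K@1, L@2, M@1, N@4): n1:5  n2:7  n3:7  n4:7  n5:5  n6:1 ⇒ 7.
Reduction 10 − 7 = 3.

3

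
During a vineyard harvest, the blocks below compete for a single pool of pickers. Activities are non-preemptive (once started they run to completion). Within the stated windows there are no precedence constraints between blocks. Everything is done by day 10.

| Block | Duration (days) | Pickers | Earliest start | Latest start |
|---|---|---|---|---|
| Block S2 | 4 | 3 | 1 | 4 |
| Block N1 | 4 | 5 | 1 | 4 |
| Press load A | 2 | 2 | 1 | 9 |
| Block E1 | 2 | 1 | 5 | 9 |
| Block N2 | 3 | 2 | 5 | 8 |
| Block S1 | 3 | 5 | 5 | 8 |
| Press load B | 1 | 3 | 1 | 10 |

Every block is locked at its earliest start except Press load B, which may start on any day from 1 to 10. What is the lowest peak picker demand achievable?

10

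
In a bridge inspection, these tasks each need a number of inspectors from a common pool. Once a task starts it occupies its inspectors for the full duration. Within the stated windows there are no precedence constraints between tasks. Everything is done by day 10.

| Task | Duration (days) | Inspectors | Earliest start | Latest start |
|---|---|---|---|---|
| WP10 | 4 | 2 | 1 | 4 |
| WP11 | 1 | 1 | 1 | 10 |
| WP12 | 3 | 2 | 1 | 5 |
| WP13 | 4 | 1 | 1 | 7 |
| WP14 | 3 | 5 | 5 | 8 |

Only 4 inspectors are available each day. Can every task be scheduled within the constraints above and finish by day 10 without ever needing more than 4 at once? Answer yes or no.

no

The minimum achievable peak is 5; 4 < 5, so no feasible schedule stays within the cap.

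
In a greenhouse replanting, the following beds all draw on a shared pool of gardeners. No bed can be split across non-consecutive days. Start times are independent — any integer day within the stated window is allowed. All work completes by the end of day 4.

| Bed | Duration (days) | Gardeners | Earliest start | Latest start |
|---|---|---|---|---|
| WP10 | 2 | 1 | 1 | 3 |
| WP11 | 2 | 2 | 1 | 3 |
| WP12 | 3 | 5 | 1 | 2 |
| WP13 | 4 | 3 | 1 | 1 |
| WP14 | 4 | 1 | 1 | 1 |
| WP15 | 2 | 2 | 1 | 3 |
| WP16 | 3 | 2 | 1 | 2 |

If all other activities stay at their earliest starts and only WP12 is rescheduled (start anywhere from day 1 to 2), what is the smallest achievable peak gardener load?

WP12@1: d1:16  d2:16  d3:11  d4:4 → peak 16
WP12@2: d1:11  d2:16  d3:11  d4:9 → peak 16
Best is WP12@1, peak 16.

16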